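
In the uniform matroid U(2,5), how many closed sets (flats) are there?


Flats of U(2,5): every subset of size < 2 is a flat, plus E itself.
Count = (5 choose 0) + (5 choose 1) + 1
     = 1 + 5 + 1
     = 7.

7


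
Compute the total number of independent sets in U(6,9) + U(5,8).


For a direct sum, |I(M1+M2)| = |I(M1)| * |I(M2)|.
|I(U(6,9))| = sum C(9,k) for k=0..6 = 466.
|I(U(5,8))| = sum C(8,k) for k=0..5 = 219.
Total = 466 * 219 = 102054.

102054


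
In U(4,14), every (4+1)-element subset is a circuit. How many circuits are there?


In U(4,14), circuits are the (5)-element subsets.
Any set of 5 elements is dependent, and removing any one element gives
an independent set of size 4, so it is a minimal dependent set.
Number of circuits = C(14,5) = 2002.

2002


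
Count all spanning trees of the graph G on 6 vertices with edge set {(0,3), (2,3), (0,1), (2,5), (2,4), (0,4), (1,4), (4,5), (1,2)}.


By Kirchhoff's matrix tree theorem, the number of spanning trees equals
the determinant of any cofactor of the Laplacian matrix L.
G has 6 vertices and 9 edges.
Computing the (5 x 5) cofactor determinant gives 61.

61


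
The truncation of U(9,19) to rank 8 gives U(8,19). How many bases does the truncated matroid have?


Truncating U(9,19) to rank 8 gives U(8,19).
Bases of U(8,19) are all 8-element subsets of 19 elements.
Number of bases = C(19,8) = 75582.

75582


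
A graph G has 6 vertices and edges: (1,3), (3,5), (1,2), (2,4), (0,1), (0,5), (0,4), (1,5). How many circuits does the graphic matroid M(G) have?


A circuit in a graphic matroid = edge set of a simple cycle.
G has 6 vertices and 8 edges.
Enumerating all minimal edge subsets forming cycles...
Total circuits found: 6.

6


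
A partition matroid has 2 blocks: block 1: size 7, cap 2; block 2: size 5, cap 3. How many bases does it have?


A basis picks exactly ci elements from block i.
Number of bases = product of C(|Si|, ci).
= C(7,2) * C(5,3)
= 21 * 10
= 210.

210


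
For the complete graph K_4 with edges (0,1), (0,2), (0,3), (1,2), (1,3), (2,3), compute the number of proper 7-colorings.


P(K_4, k) = k(k-1)(k-2)...(k-3).
P(7) = (7) * (6) * (5) * (4) = 840.

840


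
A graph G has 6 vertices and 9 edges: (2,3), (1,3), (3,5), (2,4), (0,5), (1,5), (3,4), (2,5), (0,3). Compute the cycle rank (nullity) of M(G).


Cycle rank (nullity) = |E| - r(M) = |E| - (|V| - c).
|E| = 9, |V| = 6, c = 1.
Nullity = 9 - (6 - 1) = 9 - 5 = 4.

4


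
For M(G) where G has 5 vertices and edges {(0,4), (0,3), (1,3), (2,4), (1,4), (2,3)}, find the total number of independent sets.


An independent set in a graphic matroid is an acyclic edge subset.
G has 5 vertices and 6 edges.
Enumerate all 2^6 = 64 subsets, checking for acyclicity.
Total independent sets = 54.

54


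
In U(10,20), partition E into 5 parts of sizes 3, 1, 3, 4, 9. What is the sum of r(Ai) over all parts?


r(Ai) = min(|Ai|, 10) for each part.
Sum = min(3,10) + min(1,10) + min(3,10) + min(4,10) + min(9,10)
    = 3 + 1 + 3 + 4 + 9
    = 20.

20


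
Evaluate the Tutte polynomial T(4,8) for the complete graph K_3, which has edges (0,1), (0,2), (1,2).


T(K_3; x,y) = x^2 + x + y.
T(4,8) = 16 + 4 + 8 = 28.

28


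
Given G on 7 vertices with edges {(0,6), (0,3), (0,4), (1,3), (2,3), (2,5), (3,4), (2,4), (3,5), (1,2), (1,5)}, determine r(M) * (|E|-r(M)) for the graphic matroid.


r(M) = |V| - c = 7 - 1 = 6.
nullity = |E| - r(M) = 11 - 6 = 5.
Product = 6 * 5 = 30.

30


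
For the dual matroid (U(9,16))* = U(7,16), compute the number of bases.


The dual of U(r,n) is U(n-r, n) = U(7,16).
Bases of U(7,16) are all (7)-element subsets.
|B(M*)| = C(16,7) = 11440.

11440


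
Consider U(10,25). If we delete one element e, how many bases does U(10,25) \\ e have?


Deleting e from U(10,25) gives U(10,24) since n > r.
Bases of U(10,24) = (24 choose 10) = 1961256.

1961256


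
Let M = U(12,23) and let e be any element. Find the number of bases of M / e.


Contracting e from U(12,23) gives U(11,22).
Bases of U(11,22) = C(22,11) = 22! / (11! * 11!) = 705432.

705432


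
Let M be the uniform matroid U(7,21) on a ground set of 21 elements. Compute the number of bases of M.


Bases of U(7,21) are all 7-element subsets of the 21-element ground set.
Number of bases = C(21,7).
C(21,7) = 21! / (7! * 14!) = 116280.

116280


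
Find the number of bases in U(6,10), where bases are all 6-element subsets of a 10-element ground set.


Bases of U(6,10) are all 6-element subsets of the 10-element ground set.
Number of bases = C(10,6).
C(10,6) = 210.

210


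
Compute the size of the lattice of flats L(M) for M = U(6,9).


Flats of U(6,9): every subset of size < 6 is a flat, plus E itself.
Count = (9 choose 0) + (9 choose 1) + (9 choose 2) + (9 choose 3) + (9 choose 4) + (9 choose 5) + 1
     = 1 + 9 + 36 + 84 + 126 + 126 + 1
     = 383.

383


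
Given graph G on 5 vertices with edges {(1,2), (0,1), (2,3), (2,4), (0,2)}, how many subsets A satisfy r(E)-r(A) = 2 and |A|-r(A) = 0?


R(x,y) = sum over A in 2^E of x^(r(E)-r(A)) * y^(|A|-r(A)).
G has 5 vertices, 5 edges. r(E) = 4.
Enumerate all 2^5 = 32 subsets.
Count subsets with r(E)-r(A)=2 and |A|-r(A)=0: 10.

10


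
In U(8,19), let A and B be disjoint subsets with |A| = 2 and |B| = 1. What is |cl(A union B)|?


|A union B| = 2 + 1 = 3 (disjoint).
In U(8,19), cl(S) = S if |S| < 8, else cl(S) = E.
Since 3 < 8, cl(A union B) = A union B.
|cl(A union B)| = 3.

3


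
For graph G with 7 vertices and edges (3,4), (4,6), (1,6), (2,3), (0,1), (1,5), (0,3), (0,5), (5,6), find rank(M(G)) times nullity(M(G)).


r(M) = |V| - c = 7 - 1 = 6.
nullity = |E| - r(M) = 9 - 6 = 3.
Product = 6 * 3 = 18.

18


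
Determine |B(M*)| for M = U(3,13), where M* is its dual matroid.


The dual of U(r,n) is U(n-r, n) = U(10,13).
Bases of U(10,13) are all (10)-element subsets.
|B(M*)| = C(13,10) = 13! / (10! * 3!) = 286.

286


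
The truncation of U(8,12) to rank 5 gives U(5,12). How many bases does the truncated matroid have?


Truncating U(8,12) to rank 5 gives U(5,12).
Bases of U(5,12) are all 5-element subsets of 12 elements.
Number of bases = (12 choose 5) = 792.

792


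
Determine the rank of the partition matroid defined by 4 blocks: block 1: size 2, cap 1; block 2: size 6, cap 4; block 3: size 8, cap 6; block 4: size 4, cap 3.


Rank of a partition matroid = sum of min(|Si|, ci) for each block.
= min(2,1) + min(6,4) + min(8,6) + min(4,3)
= 1 + 4 + 6 + 3
= 14.

14


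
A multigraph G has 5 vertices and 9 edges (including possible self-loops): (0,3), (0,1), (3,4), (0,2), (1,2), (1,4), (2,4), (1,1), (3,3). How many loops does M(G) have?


In a graphic matroid, a loop is a self-loop edge (u,u) with rank 0.
Examining all 9 edges for self-loops...
Self-loops found: (1,1), (3,3)
Number of loops = 2.

2


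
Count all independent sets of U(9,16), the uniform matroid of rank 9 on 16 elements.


Independent sets of U(9,16) are all subsets of size <= 9.
Count = C(16,0) + C(16,1) + C(16,2) + C(16,3) + C(16,4) + C(16,5) + C(16,6) + C(16,7) + C(16,8) + C(16,9)
     = 1 + 16 + 120 + 560 + 1820 + 4368 + 8008 + 11440 + 12870 + 11440
     = 50643.

50643


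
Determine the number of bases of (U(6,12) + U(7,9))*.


(M1+M2)* = M1* + M2*.
M1* = U(6,12), bases: C(12,6) = 924.
M2* = U(2,9), bases: C(9,2) = 36.
|B(M*)| = 924 * 36 = 33264.

33264


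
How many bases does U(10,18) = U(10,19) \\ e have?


Deleting e from U(10,19) gives U(10,18) since n > r.
Bases of U(10,18) = C(18,10) = 18! / (10! * 8!) = 43758.

43758


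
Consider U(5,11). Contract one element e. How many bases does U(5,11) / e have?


Contracting e from U(5,11) gives U(4,10).
Bases of U(4,10) = (10 choose 4) = 210.

210


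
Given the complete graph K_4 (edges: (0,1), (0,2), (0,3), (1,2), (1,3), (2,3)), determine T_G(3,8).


T(K_4; x,y) = x^3 + 3x^2 + 4xy + 2x + y^3 + 3y^2 + 2y.
Substituting x=3, y=8:
= 27 + 27 + 96 + 6 + 512 + 192 + 16
= 876.

876


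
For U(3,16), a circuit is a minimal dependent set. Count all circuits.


In U(3,16), circuits are the (4)-element subsets.
Any set of 4 elements is dependent, and removing any one element gives
an independent set of size 3, so it is a minimal dependent set.
Number of circuits = (16 choose 4) = 1820.

1820


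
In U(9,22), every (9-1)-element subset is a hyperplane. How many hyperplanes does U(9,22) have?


Hyperplanes of U(9,22) are flats of rank 8.
In a uniform matroid, these are exactly the (8)-element subsets.
Count = C(22,8) = 22! / (8! * 14!) = 319770.

319770


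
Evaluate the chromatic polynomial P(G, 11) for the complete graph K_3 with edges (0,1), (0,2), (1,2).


P(K_3, k) = k(k-1)(k-2)...(k-2).
P(11) = (11) * (10) * (9) = 990.

990


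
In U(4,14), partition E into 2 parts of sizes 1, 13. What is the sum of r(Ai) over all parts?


r(Ai) = min(|Ai|, 4) for each part.
Sum = min(1,4) + min(13,4)
    = 1 + 4
    = 5.

5


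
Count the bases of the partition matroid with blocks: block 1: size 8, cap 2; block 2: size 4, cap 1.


A basis picks exactly ci elements from block i.
Number of bases = product of C(|Si|, ci).
= C(8,2) * C(4,1)
= 28 * 4
= 112.

112


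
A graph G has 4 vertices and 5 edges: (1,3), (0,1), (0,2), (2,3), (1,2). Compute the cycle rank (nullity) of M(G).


Cycle rank (nullity) = |E| - r(M) = |E| - (|V| - c).
|E| = 5, |V| = 4, c = 1.
Nullity = 5 - (4 - 1) = 5 - 3 = 2.

2


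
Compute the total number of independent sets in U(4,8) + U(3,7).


For a direct sum, |I(M1+M2)| = |I(M1)| * |I(M2)|.
|I(U(4,8))| = sum C(8,k) for k=0..4 = 163.
|I(U(3,7))| = sum C(7,k) for k=0..3 = 64.
Total = 163 * 64 = 10432.

10432


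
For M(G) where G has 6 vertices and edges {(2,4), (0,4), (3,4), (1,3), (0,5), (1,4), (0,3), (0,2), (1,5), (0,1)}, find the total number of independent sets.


An independent set in a graphic matroid is an acyclic edge subset.
G has 6 vertices and 10 edges.
Enumerate all 2^10 = 1024 subsets, checking for acyclicity.
Total independent sets = 430.

430


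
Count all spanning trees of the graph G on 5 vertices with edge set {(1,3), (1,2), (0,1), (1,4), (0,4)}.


By Kirchhoff's matrix tree theorem, the number of spanning trees equals
the determinant of any cofactor of the Laplacian matrix L.
G has 5 vertices and 5 edges.
Computing the (4 x 4) cofactor determinant gives 3.

3


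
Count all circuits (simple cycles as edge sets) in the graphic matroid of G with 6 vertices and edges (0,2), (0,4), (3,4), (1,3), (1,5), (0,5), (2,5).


A circuit in a graphic matroid = edge set of a simple cycle.
G has 6 vertices and 7 edges.
Enumerating all minimal edge subsets forming cycles...
Total circuits found: 3.

3


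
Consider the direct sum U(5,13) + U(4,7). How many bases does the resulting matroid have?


Bases of a direct sum M1 + M2: |B| = |B(M1)| * |B(M2)|.
|B(U(5,13))| = C(13,5) = 1287.
|B(U(4,7))| = C(7,4) = 35.
Total bases = 1287 * 35 = 45045.

45045


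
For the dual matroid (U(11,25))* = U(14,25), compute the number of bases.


The dual of U(r,n) is U(n-r, n) = U(14,25).
Bases of U(14,25) are all (14)-element subsets.
|B(M*)| = C(25,14) = 4457400.

4457400


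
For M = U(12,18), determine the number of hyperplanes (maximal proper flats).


Hyperplanes of U(12,18) are flats of rank 11.
In a uniform matroid, these are exactly the (11)-element subsets.
Count = (18 choose 11) = 31824.

31824


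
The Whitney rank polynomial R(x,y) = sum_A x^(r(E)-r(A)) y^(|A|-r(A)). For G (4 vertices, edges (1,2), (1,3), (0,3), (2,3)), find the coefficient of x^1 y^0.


R(x,y) = sum over A in 2^E of x^(r(E)-r(A)) * y^(|A|-r(A)).
G has 4 vertices, 4 edges. r(E) = 3.
Enumerate all 2^4 = 16 subsets.
Count subsets with r(E)-r(A)=1 and |A|-r(A)=0: 6.

6


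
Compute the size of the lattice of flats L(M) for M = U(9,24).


Flats of U(9,24): every subset of size < 9 is a flat, plus E itself.
Count = C(24,0) + C(24,1) + C(24,2) + C(24,3) + C(24,4) + C(24,5) + C(24,6) + C(24,7) + C(24,8) + 1
     = 1 + 24 + 276 + 2024 + 10626 + 42504 + 134596 + 346104 + 735471 + 1
     = 1271627.

1271627


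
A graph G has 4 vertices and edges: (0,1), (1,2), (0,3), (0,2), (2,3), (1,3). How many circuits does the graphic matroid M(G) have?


A circuit in a graphic matroid = edge set of a simple cycle.
G has 4 vertices and 6 edges.
Enumerating all minimal edge subsets forming cycles...
Total circuits found: 7.

7


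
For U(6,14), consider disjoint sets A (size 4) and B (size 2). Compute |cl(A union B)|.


|A union B| = 4 + 2 = 6 (disjoint).
In U(6,14), cl(S) = S if |S| < 6, else cl(S) = E.
Since 6 >= 6, cl(A union B) = E.
|cl(A union B)| = 14.

14


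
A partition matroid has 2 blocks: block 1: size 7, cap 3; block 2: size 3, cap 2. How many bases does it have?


A basis picks exactly ci elements from block i.
Number of bases = product of C(|Si|, ci).
= C(7,3) * C(3,2)
= 35 * 3
= 105.

105


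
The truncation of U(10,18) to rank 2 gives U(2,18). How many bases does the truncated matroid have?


Truncating U(10,18) to rank 2 gives U(2,18).
Bases of U(2,18) are all 2-element subsets of 18 elements.
Number of bases = C(18,2) = 18! / (2! * 16!) = 153.

153


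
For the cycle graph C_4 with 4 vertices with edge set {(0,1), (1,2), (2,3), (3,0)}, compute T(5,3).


T(C_4; x,y) = x + x^2 + ... + x^(3) + y.
T(5,3) = 5^1 + 5^2 + 5^3 + 3
= 5 + 25 + 125 + 3
= 158.

158


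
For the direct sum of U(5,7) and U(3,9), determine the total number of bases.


Bases of a direct sum M1 + M2: |B| = |B(M1)| * |B(M2)|.
|B(U(5,7))| = C(7,5) = 21.
|B(U(3,9))| = C(9,3) = 84.
Total bases = 21 * 84 = 1764.

1764


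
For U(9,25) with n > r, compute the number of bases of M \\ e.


Deleting e from U(9,25) gives U(9,24) since n > r.
Bases of U(9,24) = C(24,9) = 24! / (9! * 15!) = 1307504.

1307504


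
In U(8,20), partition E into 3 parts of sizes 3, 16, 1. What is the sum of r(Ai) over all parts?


r(Ai) = min(|Ai|, 8) for each part.
Sum = min(3,8) + min(16,8) + min(1,8)
    = 3 + 8 + 1
    = 12.

12


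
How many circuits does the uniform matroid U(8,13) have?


In U(8,13), circuits are the (9)-element subsets.
Any set of 9 elements is dependent, and removing any one element gives
an independent set of size 8, so it is a minimal dependent set.
Number of circuits = C(13,9) = 715.

715


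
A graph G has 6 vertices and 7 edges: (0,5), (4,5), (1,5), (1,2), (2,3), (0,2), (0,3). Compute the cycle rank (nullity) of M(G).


Cycle rank (nullity) = |E| - r(M) = |E| - (|V| - c).
|E| = 7, |V| = 6, c = 1.
Nullity = 7 - (6 - 1) = 7 - 5 = 2.

2


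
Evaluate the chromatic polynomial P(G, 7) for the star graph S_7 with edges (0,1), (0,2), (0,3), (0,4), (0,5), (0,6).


P(tree, k) = k * (k-1)^(6) for any tree on 7 vertices.
P(7) = 7 * 6^6 = 7 * 46656 = 326592.

326592


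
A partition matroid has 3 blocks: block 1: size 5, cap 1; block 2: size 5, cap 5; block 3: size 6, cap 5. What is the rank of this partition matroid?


Rank of a partition matroid = sum of min(|Si|, ci) for each block.
= min(5,1) + min(5,5) + min(6,5)
= 1 + 5 + 5
= 11.

11


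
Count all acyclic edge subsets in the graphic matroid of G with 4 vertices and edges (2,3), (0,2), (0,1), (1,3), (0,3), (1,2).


An independent set in a graphic matroid is an acyclic edge subset.
G has 4 vertices and 6 edges.
Enumerate all 2^6 = 64 subsets, checking for acyclicity.
Total independent sets = 38.

38


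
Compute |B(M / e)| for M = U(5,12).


Contracting e from U(5,12) gives U(4,11).
Bases of U(4,11) = C(11,4) = 11! / (4! * 7!) = 330.

330


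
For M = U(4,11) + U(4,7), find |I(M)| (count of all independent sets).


For a direct sum, |I(M1+M2)| = |I(M1)| * |I(M2)|.
|I(U(4,11))| = sum C(11,k) for k=0..4 = 562.
|I(U(4,7))| = sum C(7,k) for k=0..4 = 99.
Total = 562 * 99 = 55638.

55638


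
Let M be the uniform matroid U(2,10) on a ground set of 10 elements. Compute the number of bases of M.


Bases of U(2,10) are all 2-element subsets of the 10-element ground set.
Number of bases = C(10,2).
C(10,2) = (10 * 9) / (1 * 2) = 45.

45


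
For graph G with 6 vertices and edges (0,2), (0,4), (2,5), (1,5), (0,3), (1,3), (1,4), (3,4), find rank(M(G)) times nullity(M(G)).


r(M) = |V| - c = 6 - 1 = 5.
nullity = |E| - r(M) = 8 - 5 = 3.
Product = 5 * 3 = 15.

15


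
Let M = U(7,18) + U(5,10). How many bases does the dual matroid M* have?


(M1+M2)* = M1* + M2*.
M1* = U(11,18), bases: C(18,11) = 31824.
M2* = U(5,10), bases: C(10,5) = 252.
|B(M*)| = 31824 * 252 = 8019648.

8019648


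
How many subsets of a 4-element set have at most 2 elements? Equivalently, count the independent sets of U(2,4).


Independent sets of U(2,4) are all subsets of size <= 2.
Count = (4 choose 0) + (4 choose 1) + (4 choose 2)
     = 1 + 4 + 6
     = 11.

11


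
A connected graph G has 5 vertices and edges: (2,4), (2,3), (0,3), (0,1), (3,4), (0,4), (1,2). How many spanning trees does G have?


By Kirchhoff's matrix tree theorem, the number of spanning trees equals
the determinant of any cofactor of the Laplacian matrix L.
G has 5 vertices and 7 edges.
Computing the (4 x 4) cofactor determinant gives 24.

24


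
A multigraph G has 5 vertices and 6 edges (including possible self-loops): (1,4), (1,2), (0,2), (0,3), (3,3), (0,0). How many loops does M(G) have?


In a graphic matroid, a loop is a self-loop edge (u,u) with rank 0.
Examining all 6 edges for self-loops...
Self-loops found: (3,3), (0,0)
Number of loops = 2.

2


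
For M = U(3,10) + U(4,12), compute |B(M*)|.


(M1+M2)* = M1* + M2*.
M1* = U(7,10), bases: C(10,7) = 120.
M2* = U(8,12), bases: C(12,8) = 495.
|B(M*)| = 120 * 495 = 59400.

59400


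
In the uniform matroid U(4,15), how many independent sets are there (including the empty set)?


Independent sets of U(4,15) are all subsets of size <= 4.
Count = (15 choose 0) + (15 choose 1) + (15 choose 2) + (15 choose 3) + (15 choose 4)
     = 1 + 15 + 105 + 455 + 1365
     = 1941.

1941


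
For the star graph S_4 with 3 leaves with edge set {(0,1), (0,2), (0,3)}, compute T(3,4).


A star on 4 vertices is a tree with 3 edges.
T(x,y) = x^(3) for any tree.
T(3,4) = 3^3 = 27.

27


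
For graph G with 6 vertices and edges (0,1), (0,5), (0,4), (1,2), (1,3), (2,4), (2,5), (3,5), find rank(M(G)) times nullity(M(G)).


r(M) = |V| - c = 6 - 1 = 5.
nullity = |E| - r(M) = 8 - 5 = 3.
Product = 5 * 3 = 15.

15


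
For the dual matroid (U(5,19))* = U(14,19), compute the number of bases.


The dual of U(r,n) is U(n-r, n) = U(14,19).
Bases of U(14,19) are all (14)-element subsets.
|B(M*)| = C(19,14) = 19! / (14! * 5!) = 11628.

11628


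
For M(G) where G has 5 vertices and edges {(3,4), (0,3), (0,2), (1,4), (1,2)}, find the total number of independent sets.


An independent set in a graphic matroid is an acyclic edge subset.
G has 5 vertices and 5 edges.
Enumerate all 2^5 = 32 subsets, checking for acyclicity.
Total independent sets = 31.

31


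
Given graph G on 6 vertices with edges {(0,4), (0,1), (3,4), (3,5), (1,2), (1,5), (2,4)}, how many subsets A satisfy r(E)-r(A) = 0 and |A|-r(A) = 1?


R(x,y) = sum over A in 2^E of x^(r(E)-r(A)) * y^(|A|-r(A)).
G has 6 vertices, 7 edges. r(E) = 5.
Enumerate all 2^7 = 128 subsets.
Count subsets with r(E)-r(A)=0 and |A|-r(A)=1: 7.

7


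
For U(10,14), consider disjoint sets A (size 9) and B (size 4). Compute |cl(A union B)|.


|A union B| = 9 + 4 = 13 (disjoint).
In U(10,14), cl(S) = S if |S| < 10, else cl(S) = E.
Since 13 >= 10, cl(A union B) = E.
|cl(A union B)| = 14.

14


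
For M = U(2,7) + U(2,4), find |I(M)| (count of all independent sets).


For a direct sum, |I(M1+M2)| = |I(M1)| * |I(M2)|.
|I(U(2,7))| = sum C(7,k) for k=0..2 = 29.
|I(U(2,4))| = sum C(4,k) for k=0..2 = 11.
Total = 29 * 11 = 319.

319


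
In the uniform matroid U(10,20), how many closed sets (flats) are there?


Flats of U(10,20): every subset of size < 10 is a flat, plus E itself.
Count = (20 choose 0) + (20 choose 1) + (20 choose 2) + (20 choose 3) + (20 choose 4) + (20 choose 5) + (20 choose 6) + (20 choose 7) + (20 choose 8) + (20 choose 9) + 1
     = 1 + 20 + 190 + 1140 + 4845 + 15504 + 38760 + 77520 + 125970 + 167960 + 1
     = 431911.

431911


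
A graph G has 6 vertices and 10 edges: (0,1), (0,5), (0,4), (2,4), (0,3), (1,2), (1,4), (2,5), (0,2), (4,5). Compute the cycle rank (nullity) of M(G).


Cycle rank (nullity) = |E| - r(M) = |E| - (|V| - c).
|E| = 10, |V| = 6, c = 1.
Nullity = 10 - (6 - 1) = 10 - 5 = 5.

5


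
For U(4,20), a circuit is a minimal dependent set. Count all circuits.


In U(4,20), circuits are the (5)-element subsets.
Any set of 5 elements is dependent, and removing any one element gives
an independent set of size 4, so it is a minimal dependent set.
Number of circuits = C(20,5) = 20! / (5! * 15!) = 15504.

15504


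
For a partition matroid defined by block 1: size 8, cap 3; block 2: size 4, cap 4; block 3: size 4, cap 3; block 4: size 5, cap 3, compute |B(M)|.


A basis picks exactly ci elements from block i.
Number of bases = product of C(|Si|, ci).
= C(8,3) * C(4,4) * C(4,3) * C(5,3)
= 56 * 1 * 4 * 10
= 2240.

2240


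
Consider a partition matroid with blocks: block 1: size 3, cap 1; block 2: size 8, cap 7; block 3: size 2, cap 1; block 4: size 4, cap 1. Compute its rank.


Rank of a partition matroid = sum of min(|Si|, ci) for each block.
= min(3,1) + min(8,7) + min(2,1) + min(4,1)
= 1 + 7 + 1 + 1
= 10.

10


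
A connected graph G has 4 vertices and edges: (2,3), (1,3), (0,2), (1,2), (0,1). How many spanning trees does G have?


By Kirchhoff's matrix tree theorem, the number of spanning trees equals
the determinant of any cofactor of the Laplacian matrix L.
G has 4 vertices and 5 edges.
Computing the (3 x 3) cofactor determinant gives 8.

8


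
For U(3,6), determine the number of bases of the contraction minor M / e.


Contracting e from U(3,6) gives U(2,5).
Bases of U(2,5) = C(5,2) = 5! / (2! * 3!) = 10.

10


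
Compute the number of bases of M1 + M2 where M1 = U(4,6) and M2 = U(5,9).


Bases of a direct sum M1 + M2: |B| = |B(M1)| * |B(M2)|.
|B(U(4,6))| = C(6,4) = 15.
|B(U(5,9))| = C(9,5) = 126.
Total bases = 15 * 126 = 1890.

1890


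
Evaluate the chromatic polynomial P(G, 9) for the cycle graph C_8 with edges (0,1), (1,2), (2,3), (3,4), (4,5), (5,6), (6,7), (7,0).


P(C_8, k) = (k-1)^8 + (-1)^8*(k-1).
P(9) = (8)^8 + 8
= 16777216 + 8 = 16777224.

16777224


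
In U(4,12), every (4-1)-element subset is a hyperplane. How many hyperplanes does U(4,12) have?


Hyperplanes of U(4,12) are flats of rank 3.
In a uniform matroid, these are exactly the (3)-element subsets.
Count = (12 choose 3) = 220.

220


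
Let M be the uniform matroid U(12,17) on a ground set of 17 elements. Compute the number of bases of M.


Bases of U(12,17) are all 12-element subsets of the 17-element ground set.
Number of bases = C(17,12).
C(17,12) = 6188.

6188


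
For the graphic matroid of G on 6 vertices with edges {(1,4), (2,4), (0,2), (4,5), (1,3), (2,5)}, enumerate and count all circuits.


A circuit in a graphic matroid = edge set of a simple cycle.
G has 6 vertices and 6 edges.
Enumerating all minimal edge subsets forming cycles...
Total circuits found: 1.

1


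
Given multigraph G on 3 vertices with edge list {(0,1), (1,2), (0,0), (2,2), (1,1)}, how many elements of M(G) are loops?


In a graphic matroid, a loop is a self-loop edge (u,u) with rank 0.
Examining all 5 edges for self-loops...
Self-loops found: (0,0), (2,2), (1,1)
Number of loops = 3.

3


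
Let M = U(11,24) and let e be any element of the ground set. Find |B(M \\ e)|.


Deleting e from U(11,24) gives U(11,23) since n > r.
Bases of U(11,23) = (23 choose 11) = 1352078.

1352078


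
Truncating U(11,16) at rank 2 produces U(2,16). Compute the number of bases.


Truncating U(11,16) to rank 2 gives U(2,16).
Bases of U(2,16) are all 2-element subsets of 16 elements.
Number of bases = C(16,2) = 16! / (2! * 14!) = 120.

120


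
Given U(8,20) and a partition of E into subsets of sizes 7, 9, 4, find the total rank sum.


r(Ai) = min(|Ai|, 8) for each part.
Sum = min(7,8) + min(9,8) + min(4,8)
    = 7 + 8 + 4
    = 19.

19


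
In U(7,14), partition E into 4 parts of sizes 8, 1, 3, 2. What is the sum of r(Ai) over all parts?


r(Ai) = min(|Ai|, 7) for each part.
Sum = min(8,7) + min(1,7) + min(3,7) + min(2,7)
    = 7 + 1 + 3 + 2
    = 13.

13


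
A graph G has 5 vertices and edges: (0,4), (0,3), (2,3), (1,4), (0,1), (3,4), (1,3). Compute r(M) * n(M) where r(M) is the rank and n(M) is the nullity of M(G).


r(M) = |V| - c = 5 - 1 = 4.
nullity = |E| - r(M) = 7 - 4 = 3.
Product = 4 * 3 = 12.

12


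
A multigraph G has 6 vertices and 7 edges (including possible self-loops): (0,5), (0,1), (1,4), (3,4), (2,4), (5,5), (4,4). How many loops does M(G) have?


In a graphic matroid, a loop is a self-loop edge (u,u) with rank 0.
Examining all 7 edges for self-loops...
Self-loops found: (5,5), (4,4)
Number of loops = 2.

2


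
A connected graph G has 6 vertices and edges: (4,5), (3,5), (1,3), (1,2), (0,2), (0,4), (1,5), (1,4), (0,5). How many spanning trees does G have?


By Kirchhoff's matrix tree theorem, the number of spanning trees equals
the determinant of any cofactor of the Laplacian matrix L.
G has 6 vertices and 9 edges.
Computing the (5 x 5) cofactor determinant gives 61.

61


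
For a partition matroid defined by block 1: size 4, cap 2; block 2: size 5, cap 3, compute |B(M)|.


A basis picks exactly ci elements from block i.
Number of bases = product of C(|Si|, ci).
= C(4,2) * C(5,3)
= 6 * 10
= 60.

60


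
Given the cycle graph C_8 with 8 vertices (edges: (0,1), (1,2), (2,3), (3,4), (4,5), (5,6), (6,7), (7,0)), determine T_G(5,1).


T(C_8; x,y) = x + x^2 + ... + x^(7) + y.
T(5,1) = 5^1 + 5^2 + 5^3 + 5^4 + 5^5 + 5^6 + 5^7 + 1
= 5 + 25 + 125 + 625 + 3125 + 15625 + 78125 + 1
= 97656.

97656


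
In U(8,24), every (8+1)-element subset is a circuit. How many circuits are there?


In U(8,24), circuits are the (9)-element subsets.
Any set of 9 elements is dependent, and removing any one element gives
an independent set of size 8, so it is a minimal dependent set.
Number of circuits = (24 choose 9) = 1307504.

1307504


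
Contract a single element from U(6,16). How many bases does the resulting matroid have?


Contracting e from U(6,16) gives U(5,15).
Bases of U(5,15) = C(15,5) = 15! / (5! * 10!) = 3003.

3003


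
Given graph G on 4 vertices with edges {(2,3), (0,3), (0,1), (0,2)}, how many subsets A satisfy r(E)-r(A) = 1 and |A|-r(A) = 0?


R(x,y) = sum over A in 2^E of x^(r(E)-r(A)) * y^(|A|-r(A)).
G has 4 vertices, 4 edges. r(E) = 3.
Enumerate all 2^4 = 16 subsets.
Count subsets with r(E)-r(A)=1 and |A|-r(A)=0: 6.

6


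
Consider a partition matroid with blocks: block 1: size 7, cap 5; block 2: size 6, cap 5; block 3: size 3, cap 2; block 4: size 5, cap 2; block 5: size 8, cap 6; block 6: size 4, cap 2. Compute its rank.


Rank of a partition matroid = sum of min(|Si|, ci) for each block.
= min(7,5) + min(6,5) + min(3,2) + min(5,2) + min(8,6) + min(4,2)
= 5 + 5 + 2 + 2 + 6 + 2
= 22.

22


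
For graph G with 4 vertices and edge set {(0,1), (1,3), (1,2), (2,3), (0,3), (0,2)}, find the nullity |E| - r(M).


Cycle rank (nullity) = |E| - r(M) = |E| - (|V| - c).
|E| = 6, |V| = 4, c = 1.
Nullity = 6 - (4 - 1) = 6 - 3 = 3.

3


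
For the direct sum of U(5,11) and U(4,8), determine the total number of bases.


Bases of a direct sum M1 + M2: |B| = |B(M1)| * |B(M2)|.
|B(U(5,11))| = C(11,5) = 462.
|B(U(4,8))| = C(8,4) = 70.
Total bases = 462 * 70 = 32340.

32340


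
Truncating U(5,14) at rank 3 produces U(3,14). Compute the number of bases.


Truncating U(5,14) to rank 3 gives U(3,14).
Bases of U(3,14) are all 3-element subsets of 14 elements.
Number of bases = C(14,3) = (14 * 13 * 12) / (1 * 2 * 3) = 364.

364


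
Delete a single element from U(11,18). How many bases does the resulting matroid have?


Deleting e from U(11,18) gives U(11,17) since n > r.
Bases of U(11,17) = C(17,11) = 12376.

12376


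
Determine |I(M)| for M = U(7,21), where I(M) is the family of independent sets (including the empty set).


Independent sets of U(7,21) are all subsets of size <= 7.
Count = (21 choose 0) + (21 choose 1) + (21 choose 2) + (21 choose 3) + (21 choose 4) + (21 choose 5) + (21 choose 6) + (21 choose 7)
     = 1 + 21 + 210 + 1330 + 5985 + 20349 + 54264 + 116280
     = 198440.

198440


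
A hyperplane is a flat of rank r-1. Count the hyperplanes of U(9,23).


Hyperplanes of U(9,23) are flats of rank 8.
In a uniform matroid, these are exactly the (8)-element subsets.
Count = C(23,8) = 490314.

490314


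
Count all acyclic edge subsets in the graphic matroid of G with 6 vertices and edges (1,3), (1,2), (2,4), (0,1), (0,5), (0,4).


An independent set in a graphic matroid is an acyclic edge subset.
G has 6 vertices and 6 edges.
Enumerate all 2^6 = 64 subsets, checking for acyclicity.
Total independent sets = 60.

60


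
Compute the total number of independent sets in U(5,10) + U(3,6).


For a direct sum, |I(M1+M2)| = |I(M1)| * |I(M2)|.
|I(U(5,10))| = sum C(10,k) for k=0..5 = 638.
|I(U(3,6))| = sum C(6,k) for k=0..3 = 42.
Total = 638 * 42 = 26796.

26796


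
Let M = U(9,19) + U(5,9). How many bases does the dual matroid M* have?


(M1+M2)* = M1* + M2*.
M1* = U(10,19), bases: C(19,10) = 92378.
M2* = U(4,9), bases: C(9,4) = 126.
|B(M*)| = 92378 * 126 = 11639628.

11639628


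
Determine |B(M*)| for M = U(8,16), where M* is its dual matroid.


The dual of U(r,n) is U(n-r, n) = U(8,16).
Bases of U(8,16) are all (8)-element subsets.
|B(M*)| = (16 choose 8) = 12870.

12870


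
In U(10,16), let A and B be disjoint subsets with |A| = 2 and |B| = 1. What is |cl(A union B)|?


|A union B| = 2 + 1 = 3 (disjoint).
In U(10,16), cl(S) = S if |S| < 10, else cl(S) = E.
Since 3 < 10, cl(A union B) = A union B.
|cl(A union B)| = 3.

3


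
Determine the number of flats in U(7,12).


Flats of U(7,12): every subset of size < 7 is a flat, plus E itself.
Count = (12 choose 0) + (12 choose 1) + (12 choose 2) + (12 choose 3) + (12 choose 4) + (12 choose 5) + (12 choose 6) + 1
     = 1 + 12 + 66 + 220 + 495 + 792 + 924 + 1
     = 2511.

2511


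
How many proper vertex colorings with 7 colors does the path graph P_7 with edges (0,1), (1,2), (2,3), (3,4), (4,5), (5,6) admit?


P(P_7, k) = k * (k-1)^(6).
P(7) = 7 * 6^6 = 7 * 46656 = 326592.

326592


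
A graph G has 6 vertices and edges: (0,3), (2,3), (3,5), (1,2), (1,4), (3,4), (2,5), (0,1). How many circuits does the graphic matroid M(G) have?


A circuit in a graphic matroid = edge set of a simple cycle.
G has 6 vertices and 8 edges.
Enumerating all minimal edge subsets forming cycles...
Total circuits found: 6.

6


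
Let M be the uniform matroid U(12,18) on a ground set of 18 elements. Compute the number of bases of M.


Bases of U(12,18) are all 12-element subsets of the 18-element ground set.
Number of bases = C(18,12).
C(18,12) = 18! / (12! * 6!) = 18564.

18564


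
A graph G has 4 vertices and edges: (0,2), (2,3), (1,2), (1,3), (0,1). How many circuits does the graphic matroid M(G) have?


A circuit in a graphic matroid = edge set of a simple cycle.
G has 4 vertices and 5 edges.
Enumerating all minimal edge subsets forming cycles...
Total circuits found: 3.

3


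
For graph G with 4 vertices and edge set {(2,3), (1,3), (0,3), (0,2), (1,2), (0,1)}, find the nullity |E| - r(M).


Cycle rank (nullity) = |E| - r(M) = |E| - (|V| - c).
|E| = 6, |V| = 4, c = 1.
Nullity = 6 - (4 - 1) = 6 - 3 = 3.

3


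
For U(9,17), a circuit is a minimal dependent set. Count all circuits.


In U(9,17), circuits are the (10)-element subsets.
Any set of 10 elements is dependent, and removing any one element gives
an independent set of size 9, so it is a minimal dependent set.
Number of circuits = C(17,10) = 19448.

19448


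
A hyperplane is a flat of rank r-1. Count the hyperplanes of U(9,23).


Hyperplanes of U(9,23) are flats of rank 8.
In a uniform matroid, these are exactly the (8)-element subsets.
Count = C(23,8) = 23! / (8! * 15!) = 490314.

490314


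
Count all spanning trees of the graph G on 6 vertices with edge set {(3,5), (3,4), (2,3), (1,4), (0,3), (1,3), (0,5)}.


By Kirchhoff's matrix tree theorem, the number of spanning trees equals
the determinant of any cofactor of the Laplacian matrix L.
G has 6 vertices and 7 edges.
Computing the (5 x 5) cofactor determinant gives 9.

9


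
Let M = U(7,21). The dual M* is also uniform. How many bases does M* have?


The dual of U(r,n) is U(n-r, n) = U(14,21).
Bases of U(14,21) are all (14)-element subsets.
|B(M*)| = (21 choose 14) = 116280.

116280


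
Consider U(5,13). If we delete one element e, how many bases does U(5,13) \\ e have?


Deleting e from U(5,13) gives U(5,12) since n > r.
Bases of U(5,12) = (12 choose 5) = 792.

792


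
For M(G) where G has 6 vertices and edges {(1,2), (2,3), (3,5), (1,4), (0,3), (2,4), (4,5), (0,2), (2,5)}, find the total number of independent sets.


An independent set in a graphic matroid is an acyclic edge subset.
G has 6 vertices and 9 edges.
Enumerate all 2^9 = 512 subsets, checking for acyclicity.
Total independent sets = 280.

280


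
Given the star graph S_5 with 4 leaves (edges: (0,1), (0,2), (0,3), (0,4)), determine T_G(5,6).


A star on 5 vertices is a tree with 4 edges.
T(x,y) = x^(4) for any tree.
T(5,6) = 5^4 = 625.

625


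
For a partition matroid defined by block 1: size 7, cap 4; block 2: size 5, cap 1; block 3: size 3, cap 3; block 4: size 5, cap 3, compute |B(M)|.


A basis picks exactly ci elements from block i.
Number of bases = product of C(|Si|, ci).
= C(7,4) * C(5,1) * C(3,3) * C(5,3)
= 35 * 5 * 1 * 10
= 1750.

1750


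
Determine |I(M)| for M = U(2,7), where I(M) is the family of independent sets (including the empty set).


Independent sets of U(2,7) are all subsets of size <= 2.
Count = C(7,0) + C(7,1) + C(7,2)
     = 1 + 7 + 21
     = 29.

29


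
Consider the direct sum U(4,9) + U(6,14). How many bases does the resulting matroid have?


Bases of a direct sum M1 + M2: |B| = |B(M1)| * |B(M2)|.
|B(U(4,9))| = C(9,4) = 126.
|B(U(6,14))| = C(14,6) = 3003.
Total bases = 126 * 3003 = 378378.

378378


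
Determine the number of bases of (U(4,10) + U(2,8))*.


(M1+M2)* = M1* + M2*.
M1* = U(6,10), bases: C(10,6) = 210.
M2* = U(6,8), bases: C(8,6) = 28.
|B(M*)| = 210 * 28 = 5880.

5880


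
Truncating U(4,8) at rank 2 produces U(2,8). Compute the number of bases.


Truncating U(4,8) to rank 2 gives U(2,8).
Bases of U(2,8) are all 2-element subsets of 8 elements.
Number of bases = C(8,2) = (8 * 7) / (1 * 2) = 28.

28


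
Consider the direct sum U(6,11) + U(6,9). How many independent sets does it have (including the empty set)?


For a direct sum, |I(M1+M2)| = |I(M1)| * |I(M2)|.
|I(U(6,11))| = sum C(11,k) for k=0..6 = 1486.
|I(U(6,9))| = sum C(9,k) for k=0..6 = 466.
Total = 1486 * 466 = 692476.

692476


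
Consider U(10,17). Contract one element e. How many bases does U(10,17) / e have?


Contracting e from U(10,17) gives U(9,16).
Bases of U(9,16) = C(16,9) = 11440.

11440


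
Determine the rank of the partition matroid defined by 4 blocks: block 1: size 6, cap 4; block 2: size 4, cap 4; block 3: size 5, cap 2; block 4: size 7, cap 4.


Rank of a partition matroid = sum of min(|Si|, ci) for each block.
= min(6,4) + min(4,4) + min(5,2) + min(7,4)
= 4 + 4 + 2 + 4
= 14.

14


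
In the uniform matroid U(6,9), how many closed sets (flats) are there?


Flats of U(6,9): every subset of size < 6 is a flat, plus E itself.
Count = (9 choose 0) + (9 choose 1) + (9 choose 2) + (9 choose 3) + (9 choose 4) + (9 choose 5) + 1
     = 1 + 9 + 36 + 84 + 126 + 126 + 1
     = 383.

383


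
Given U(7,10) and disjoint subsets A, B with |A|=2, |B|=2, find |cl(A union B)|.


|A union B| = 2 + 2 = 4 (disjoint).
In U(7,10), cl(S) = S if |S| < 7, else cl(S) = E.
Since 4 < 7, cl(A union B) = A union B.
|cl(A union B)| = 4.

4


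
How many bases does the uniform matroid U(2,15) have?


Bases of U(2,15) are all 2-element subsets of the 15-element ground set.
Number of bases = C(15,2).
C(15,2) = 15! / (2! * 13!) = 105.

105


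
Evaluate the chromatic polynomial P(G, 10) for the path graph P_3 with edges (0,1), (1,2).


P(P_3, k) = k * (k-1)^(2).
P(10) = 10 * 9^2 = 10 * 81 = 810.

810


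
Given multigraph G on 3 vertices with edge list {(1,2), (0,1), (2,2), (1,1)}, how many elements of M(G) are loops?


In a graphic matroid, a loop is a self-loop edge (u,u) with rank 0.
Examining all 4 edges for self-loops...
Self-loops found: (2,2), (1,1)
Number of loops = 2.

2


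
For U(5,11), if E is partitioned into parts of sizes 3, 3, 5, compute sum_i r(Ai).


r(Ai) = min(|Ai|, 5) for each part.
Sum = min(3,5) + min(3,5) + min(5,5)
    = 3 + 3 + 5
    = 11.

11


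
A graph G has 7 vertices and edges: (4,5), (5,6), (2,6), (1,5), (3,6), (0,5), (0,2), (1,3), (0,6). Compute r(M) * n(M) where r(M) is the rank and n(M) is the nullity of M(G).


r(M) = |V| - c = 7 - 1 = 6.
nullity = |E| - r(M) = 9 - 6 = 3.
Product = 6 * 3 = 18.

18


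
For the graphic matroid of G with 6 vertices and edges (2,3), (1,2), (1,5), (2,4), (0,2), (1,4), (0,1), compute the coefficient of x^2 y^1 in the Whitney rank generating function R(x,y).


R(x,y) = sum over A in 2^E of x^(r(E)-r(A)) * y^(|A|-r(A)).
G has 6 vertices, 7 edges. r(E) = 5.
Enumerate all 2^7 = 128 subsets.
Count subsets with r(E)-r(A)=2 and |A|-r(A)=1: 9.

9


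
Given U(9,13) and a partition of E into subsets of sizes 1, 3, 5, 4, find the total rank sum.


r(Ai) = min(|Ai|, 9) for each part.
Sum = min(1,9) + min(3,9) + min(5,9) + min(4,9)
    = 1 + 3 + 5 + 4
    = 13.

13


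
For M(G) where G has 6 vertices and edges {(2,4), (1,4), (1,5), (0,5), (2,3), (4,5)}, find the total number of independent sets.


An independent set in a graphic matroid is an acyclic edge subset.
G has 6 vertices and 6 edges.
Enumerate all 2^6 = 64 subsets, checking for acyclicity.
Total independent sets = 56.

56


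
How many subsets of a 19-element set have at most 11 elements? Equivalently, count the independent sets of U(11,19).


Independent sets of U(11,19) are all subsets of size <= 11.
Count = (19 choose 0) + (19 choose 1) + (19 choose 2) + (19 choose 3) + (19 choose 4) + (19 choose 5) + (19 choose 6) + (19 choose 7) + (19 choose 8) + (19 choose 9) + (19 choose 10) + (19 choose 11)
     = 1 + 19 + 171 + 969 + 3876 + 11628 + 27132 + 50388 + 75582 + 92378 + 92378 + 75582
     = 430104.

430104


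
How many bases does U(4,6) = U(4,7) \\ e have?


Deleting e from U(4,7) gives U(4,6) since n > r.
Bases of U(4,6) = C(6,4) = 6! / (4! * 2!) = 15.

15


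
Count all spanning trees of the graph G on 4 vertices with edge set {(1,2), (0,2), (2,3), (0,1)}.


By Kirchhoff's matrix tree theorem, the number of spanning trees equals
the determinant of any cofactor of the Laplacian matrix L.
G has 4 vertices and 4 edges.
Computing the (3 x 3) cofactor determinant gives 3.

3


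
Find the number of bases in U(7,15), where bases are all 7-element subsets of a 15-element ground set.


Bases of U(7,15) are all 7-element subsets of the 15-element ground set.
Number of bases = C(15,7).
(15 choose 7) = 6435.

6435


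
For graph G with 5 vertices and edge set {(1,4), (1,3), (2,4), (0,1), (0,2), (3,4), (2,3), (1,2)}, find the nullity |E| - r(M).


Cycle rank (nullity) = |E| - r(M) = |E| - (|V| - c).
|E| = 8, |V| = 5, c = 1.
Nullity = 8 - (5 - 1) = 8 - 4 = 4.

4
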